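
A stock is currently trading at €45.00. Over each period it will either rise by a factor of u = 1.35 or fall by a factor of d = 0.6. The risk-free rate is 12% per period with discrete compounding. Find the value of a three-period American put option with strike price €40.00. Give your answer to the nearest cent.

€4.40

Risk-neutral probability p = (1 + 0.12 − 0.6)/(1.35 − 0.6) = 0.5200/0.7500 = 0.6933
Terminal stock prices: S_uuu = 110.7, S_uud = 49.21, S_udd = 21.87, S_ddd = 9.72
Terminal payoffs (K − S): max(-70.72, 0) = 0, max(-9.208, 0) = 0, max(18.13, 0) = 18.13, max(30.28, 0) = 30.28
Node uu (S = 82.01): continuation = 1/1.12·[0.6933·0.0000 + 0.3067·0.0000] = 0.0000; exercise value = 0.0000 ≤ continuation, so V_uu = 0.0000
Node ud (S = 36.45): continuation = 1/1.12·[0.6933·0.0000 + 0.3067·18.1300] = 4.9642; exercise value = 3.5500 ≤ continuation, so V_ud = 4.9642
Node dd (S = 16.2): continuation = 1/1.12·[0.6933·18.1300 + 0.3067·30.2800] = 19.5143; exercise value = 23.8000 > continuation, so V_dd = 23.8000 (exercise)
Node u (S = 60.75): continuation = 1/1.12·[0.6933·0.0000 + 0.3067·4.9642] = 1.3592; exercise value = 0.0000 ≤ continuation, so V_u = 1.3592
Node d (S = 27): continuation = 1/1.12·[0.6933·4.9642 + 0.3067·23.8000] = 9.5897; exercise value = 13.0000 > continuation, so V_d = 13.0000 (exercise)
Node 0 (S = 45): continuation = 1/1.12·[0.6933·1.3592 + 0.3067·13.0000] = 4.4010; exercise value = 0.0000 ≤ continuation, so V_0 = 4.4010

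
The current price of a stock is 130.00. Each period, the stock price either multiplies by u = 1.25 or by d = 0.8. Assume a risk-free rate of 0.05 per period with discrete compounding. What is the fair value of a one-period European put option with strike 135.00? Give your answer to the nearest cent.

13.12

Risk-neutral probability p = (1 + 0.05 − 0.8)/(1.25 − 0.8) = 0.2500/0.4500 = 0.5556
Terminal stock prices: S_u = 162.5, S_d = 104
Terminal payoffs (K − S): max(-27.5, 0) = 0, max(31, 0) = 31
Node 0 (S = 130): V_0 = 1/1.05·[0.5556·0.0000 + 0.4444·31.0000] = 13.1217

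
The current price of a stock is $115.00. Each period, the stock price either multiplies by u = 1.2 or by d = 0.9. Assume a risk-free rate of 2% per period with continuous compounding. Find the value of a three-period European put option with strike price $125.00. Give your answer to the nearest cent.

$13.72

Risk-neutral probability p = (e^0.02 − 0.9)/(1.2 − 0.9) = 0.1202/0.3000 = 0.4007
Terminal stock prices: S_uuu = 198.7, S_uud = 149, S_udd = 111.8, S_ddd = 83.84
Terminal payoffs (K − S): max(-73.72, 0) = 0, max(-24.04, 0) = 0, max(13.22, 0) = 13.22, max(41.16, 0) = 41.16
Node uu (S = 165.6): V_uu = e^(−0.02)·[0.4007·0.0000 + 0.5993·0.0000] = 0.0000
Node ud (S = 124.2): V_ud = e^(−0.02)·[0.4007·0.0000 + 0.5993·13.2200] = 7.7662
Node dd (S = 93.15): V_dd = e^(−0.02)·[0.4007·13.2200 + 0.5993·41.1650] = 29.3748
Node u (S = 138): V_u = e^(−0.02)·[0.4007·0.0000 + 0.5993·7.7662] = 4.5624
Node d (S = 103.5): V_d = e^(−0.02)·[0.4007·7.7662 + 0.5993·29.3748] = 20.3067
Node 0 (S = 115): V_0 = e^(−0.02)·[0.4007·4.5624 + 0.5993·20.3067] = 13.7212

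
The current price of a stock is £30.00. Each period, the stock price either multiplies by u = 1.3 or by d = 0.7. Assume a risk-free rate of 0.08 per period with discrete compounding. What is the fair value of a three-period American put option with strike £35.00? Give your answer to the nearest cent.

Risk-neutral probability p = (1 + 0.08 − 0.7)/(1.3 − 0.7) = 0.3800/0.6000 = 0.6333
Terminal stock prices: S_uuu = 65.91, S_uud = 35.49, S_udd = 19.11, S_ddd = 10.29
Terminal payoffs (K − S): max(-30.91, 0) = 0, max(-0.49, 0) = 0, max(15.89, 0) = 15.89, max(24.71, 0) = 24.71
Node uu (S = 50.7): continuation = 1/1.08·[0.6333·0.0000 + 0.3667·0.0000] = 0.0000; exercise value = 0.0000 ≤ continuation, so V_uu = 0.0000
Node ud (S = 27.3): continuation = 1/1.08·[0.6333·0.0000 + 0.3667·15.8900] = 5.3948; exercise value = 7.7000 > continuation, so V_ud = 7.7000 (exercise)
Node dd (S = 14.7): continuation = 1/1.08·[0.6333·15.8900 + 0.3667·24.7100] = 17.7074; exercise value = 20.3000 > continuation, so V_dd = 20.3000 (exercise)
Node u (S = 39): continuation = 1/1.08·[0.6333·0.0000 + 0.3667·7.7000] = 2.6142; exercise value = 0.0000 ≤ continuation, so V_u = 2.6142
Node d (S = 21): continuation = 1/1.08·[0.6333·7.7000 + 0.3667·20.3000] = 11.4074; exercise value = 14.0000 > continuation, so V_d = 14.0000 (exercise)
Node 0 (S = 30): continuation = 1/1.08·[0.6333·2.6142 + 0.3667·14.0000] = 6.2861; exercise value = 5.0000 ≤ continuation, so V_0 = 6.2861

£6.29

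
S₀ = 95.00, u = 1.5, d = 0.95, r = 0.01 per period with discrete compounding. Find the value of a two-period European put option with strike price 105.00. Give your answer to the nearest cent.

Risk-neutral probability p = (1 + 0.01 − 0.95)/(1.5 − 0.95) = 0.0600/0.5500 = 0.1091
Terminal stock prices: S_uu = 213.8, S_ud = 135.4, S_dd = 85.74
Terminal payoffs (K − S): max(-108.8, 0) = 0, max(-30.38, 0) = 0, max(19.26, 0) = 19.26
Node u (S = 142.5): V_u = 1/1.01·[0.1091·0.0000 + 0.8909·0.0000] = 0.0000
Node d (S = 90.25): V_d = 1/1.01·[0.1091·0.0000 + 0.8909·19.2625] = 16.9912
Node 0 (S = 95): V_0 = 1/1.01·[0.1091·0.0000 + 0.8909·16.9912] = 14.9878

14.99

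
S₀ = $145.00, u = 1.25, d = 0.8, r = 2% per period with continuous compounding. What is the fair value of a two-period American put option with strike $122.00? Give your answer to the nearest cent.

$7.32

Risk-neutral probability p = (e^0.02 − 0.8)/(1.25 − 0.8) = 0.2202/0.4500 = 0.4893
Terminal stock prices: S_uu = 226.6, S_ud = 145, S_dd = 92.8
Terminal payoffs (K − S): max(-104.6, 0) = 0, max(-23, 0) = 0, max(29.2, 0) = 29.2
Node u (S = 181.2): continuation = e^(−0.02)·[0.4893·0.0000 + 0.5107·0.0000] = 0.0000; exercise value = 0.0000 ≤ continuation, so V_u = 0.0000
Node d (S = 116): continuation = e^(−0.02)·[0.4893·0.0000 + 0.5107·29.2000] = 14.6161; exercise value = 6.0000 ≤ continuation, so V_d = 14.6161
Node 0 (S = 145): continuation = e^(−0.02)·[0.4893·0.0000 + 0.5107·14.6161] = 7.3161; exercise value = 0.0000 ≤ continuation, so V_0 = 7.3161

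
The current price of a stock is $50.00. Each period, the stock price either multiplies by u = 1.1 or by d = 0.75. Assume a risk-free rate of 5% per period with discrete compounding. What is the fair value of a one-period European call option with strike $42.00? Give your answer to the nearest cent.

Risk-neutral probability p = (1 + 0.05 − 0.75)/(1.1 − 0.75) = 0.3000/0.3500 = 0.8571
Terminal stock prices: S_u = 55, S_d = 37.5
Terminal payoffs (S − K): max(13, 0) = 13, max(-4.5, 0) = 0
Node 0 (S = 50): V_0 = 1/1.05·[0.8571·13.0000 + 0.1429·0.0000] = 10.6122

$10.61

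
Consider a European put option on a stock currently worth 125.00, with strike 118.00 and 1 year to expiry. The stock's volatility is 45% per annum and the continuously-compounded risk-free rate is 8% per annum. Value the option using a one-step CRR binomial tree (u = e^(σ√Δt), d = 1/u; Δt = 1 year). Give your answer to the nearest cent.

18.42

CRR parameters: u = e^(σ√Δt) = e^(0.45·√1) = 1.5683, d = 1/u = 0.6376
Per-period rate: rΔt = 0.08·1 = 0.08, so R = e^0.08 = 1.0833
Risk-neutral probability p = (e^0.08 − 0.6376)/(1.5683 − 0.6376) = 0.4457/0.9307 = 0.4789
Terminal stock prices: S_u = 196, S_d = 79.7
Terminal payoffs (K − S): max(-78.04, 0) = 0, max(38.3, 0) = 38.3
Node 0 (S = 125): V_0 = e^(−0.08)·[0.4789·0.0000 + 0.5211·38.2965] = 18.4237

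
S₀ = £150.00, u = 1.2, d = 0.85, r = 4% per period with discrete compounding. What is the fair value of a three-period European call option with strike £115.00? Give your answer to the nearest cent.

£49.71

Risk-neutral probability p = (1 + 0.04 − 0.85)/(1.2 − 0.85) = 0.1900/0.3500 = 0.5429
Terminal stock prices: S_uuu = 259.2, S_uud = 183.6, S_udd = 130, S_ddd = 92.12
Terminal payoffs (S − K): max(144.2, 0) = 144.2, max(68.6, 0) = 68.6, max(15.05, 0) = 15.05, max(-22.88, 0) = 0
Node uu (S = 216): V_uu = 1/1.04·[0.5429·144.2000 + 0.4571·68.6000] = 105.4231
Node ud (S = 153): V_ud = 1/1.04·[0.5429·68.6000 + 0.4571·15.0500] = 42.4231
Node dd (S = 108.4): V_dd = 1/1.04·[0.5429·15.0500 + 0.4571·0.0000] = 7.8558
Node u (S = 180): V_u = 1/1.04·[0.5429·105.4231 + 0.4571·42.4231] = 73.6760
Node d (S = 127.5): V_d = 1/1.04·[0.5429·42.4231 + 0.4571·7.8558] = 25.5970
Node 0 (S = 150): V_0 = 1/1.04·[0.5429·73.6760 + 0.4571·25.5970] = 49.7087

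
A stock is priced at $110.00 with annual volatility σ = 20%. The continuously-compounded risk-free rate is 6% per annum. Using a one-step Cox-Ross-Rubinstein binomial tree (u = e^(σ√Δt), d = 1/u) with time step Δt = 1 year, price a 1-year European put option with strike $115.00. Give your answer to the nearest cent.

$9.31

CRR parameters: u = e^(σ√Δt) = e^(0.2·√1) = 1.2214, d = 1/u = 0.8187
Per-period rate: rΔt = 0.06·1 = 0.06, so R = e^0.06 = 1.0618
Risk-neutral probability p = (e^0.06 − 0.8187)/(1.2214 − 0.8187) = 0.2431/0.4027 = 0.6037
Terminal stock prices: S_u = 134.4, S_d = 90.06
Terminal payoffs (K − S): max(-19.35, 0) = 0, max(24.94, 0) = 24.94
Node 0 (S = 110): V_0 = e^(−0.06)·[0.6037·0.0000 + 0.3963·24.9396] = 9.3073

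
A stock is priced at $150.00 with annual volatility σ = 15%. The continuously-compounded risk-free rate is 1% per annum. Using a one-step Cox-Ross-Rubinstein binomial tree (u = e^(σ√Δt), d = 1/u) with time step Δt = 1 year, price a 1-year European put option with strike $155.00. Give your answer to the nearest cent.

$12.92

CRR parameters: u = e^(σ√Δt) = e^(0.15·√1) = 1.1618, d = 1/u = 0.8607
Per-period rate: rΔt = 0.01·1 = 0.01, so R = e^0.01 = 1.0101
Risk-neutral probability p = (e^0.01 − 0.8607)/(1.1618 − 0.8607) = 0.1493/0.3011 = 0.4959
Terminal stock prices: S_u = 174.3, S_d = 129.1
Terminal payoffs (K − S): max(-19.28, 0) = 0, max(25.89, 0) = 25.89
Node 0 (S = 150): V_0 = e^(−0.01)·[0.4959·0.0000 + 0.5041·25.8938] = 12.9220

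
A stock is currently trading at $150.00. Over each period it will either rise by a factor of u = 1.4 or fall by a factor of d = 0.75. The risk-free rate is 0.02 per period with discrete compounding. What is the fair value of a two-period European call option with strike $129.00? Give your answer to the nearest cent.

Risk-neutral probability p = (1 + 0.02 − 0.75)/(1.4 − 0.75) = 0.2700/0.6500 = 0.4154
Terminal stock prices: S_uu = 294, S_ud = 157.5, S_dd = 84.38
Terminal payoffs (S − K): max(165, 0) = 165, max(28.5, 0) = 28.5, max(-44.62, 0) = 0
Node u (S = 210): V_u = 1/1.02·[0.4154·165.0000 + 0.5846·28.5000] = 83.5294
Node d (S = 112.5): V_d = 1/1.02·[0.4154·28.5000 + 0.5846·0.0000] = 11.6063
Node 0 (S = 150): V_0 = 1/1.02·[0.4154·83.5294 + 0.5846·11.6063] = 40.6687

$40.67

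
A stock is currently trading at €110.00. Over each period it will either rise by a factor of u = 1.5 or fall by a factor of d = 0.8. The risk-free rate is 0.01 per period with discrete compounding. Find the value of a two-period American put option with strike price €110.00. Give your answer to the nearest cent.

Risk-neutral probability p = (1 + 0.01 − 0.8)/(1.5 − 0.8) = 0.2100/0.7000 = 0.3000
Terminal stock prices: S_uu = 247.5, S_ud = 132, S_dd = 70.4
Terminal payoffs (K − S): max(-137.5, 0) = 0, max(-22, 0) = 0, max(39.6, 0) = 39.6
Node u (S = 165): continuation = 1/1.01·[0.3000·0.0000 + 0.7000·0.0000] = 0.0000; exercise value = 0.0000 ≤ continuation, so V_u = 0.0000
Node d (S = 88): continuation = 1/1.01·[0.3000·0.0000 + 0.7000·39.6000] = 27.4455; exercise value = 22.0000 ≤ continuation, so V_d = 27.4455
Node 0 (S = 110): continuation = 1/1.01·[0.3000·0.0000 + 0.7000·27.4455] = 19.0217; exercise value = 0.0000 ≤ continuation, so V_0 = 19.0217

€19.02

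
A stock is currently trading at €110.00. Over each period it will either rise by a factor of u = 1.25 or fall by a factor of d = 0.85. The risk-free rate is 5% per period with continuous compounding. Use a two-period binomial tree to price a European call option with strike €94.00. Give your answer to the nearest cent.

€28.19

Risk-neutral probability p = (e^0.05 − 0.85)/(1.25 − 0.85) = 0.2013/0.4000 = 0.5032
Terminal stock prices: S_uu = 171.9, S_ud = 116.9, S_dd = 79.47
Terminal payoffs (S − K): max(77.88, 0) = 77.88, max(22.88, 0) = 22.88, max(-14.53, 0) = 0
Node u (S = 137.5): V_u = e^(−0.05)·[0.5032·77.8750 + 0.4968·22.8750] = 48.0844
Node d (S = 93.5): V_d = e^(−0.05)·[0.5032·22.8750 + 0.4968·0.0000] = 10.9488
Node 0 (S = 110): V_0 = e^(−0.05)·[0.5032·48.0844 + 0.4968·10.9488] = 28.1893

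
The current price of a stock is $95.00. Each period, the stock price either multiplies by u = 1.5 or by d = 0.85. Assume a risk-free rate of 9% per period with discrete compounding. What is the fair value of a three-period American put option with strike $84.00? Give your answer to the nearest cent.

$5.14

Risk-neutral probability p = (1 + 0.09 − 0.85)/(1.5 − 0.85) = 0.2400/0.6500 = 0.3692
Terminal stock prices: S_uuu = 320.6, S_uud = 181.7, S_udd = 103, S_ddd = 58.34
Terminal payoffs (K − S): max(-236.6, 0) = 0, max(-97.69, 0) = 0, max(-18.96, 0) = 0, max(25.66, 0) = 25.66
Node uu (S = 213.8): continuation = 1/1.09·[0.3692·0.0000 + 0.6308·0.0000] = 0.0000; exercise value = 0.0000 ≤ continuation, so V_uu = 0.0000
Node ud (S = 121.1): continuation = 1/1.09·[0.3692·0.0000 + 0.6308·0.0000] = 0.0000; exercise value = 0.0000 ≤ continuation, so V_ud = 0.0000
Node dd (S = 68.64): continuation = 1/1.09·[0.3692·0.0000 + 0.6308·25.6581] = 14.8480; exercise value = 15.3625 > continuation, so V_dd = 15.3625 (exercise)
Node u (S = 142.5): continuation = 1/1.09·[0.3692·0.0000 + 0.6308·0.0000] = 0.0000; exercise value = 0.0000 ≤ continuation, so V_u = 0.0000
Node d (S = 80.75): continuation = 1/1.09·[0.3692·0.0000 + 0.6308·15.3625] = 8.8901; exercise value = 3.2500 ≤ continuation, so V_d = 8.8901
Node 0 (S = 95): continuation = 1/1.09·[0.3692·0.0000 + 0.6308·8.8901] = 5.1446; exercise value = 0.0000 ≤ continuation, so V_0 = 5.1446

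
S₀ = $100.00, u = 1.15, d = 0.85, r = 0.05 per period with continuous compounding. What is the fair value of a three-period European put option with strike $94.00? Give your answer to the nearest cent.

$3.05

Risk-neutral probability p = (e^0.05 − 0.85)/(1.15 − 0.85) = 0.2013/0.3000 = 0.6709
Terminal stock prices: S_uuu = 152.1, S_uud = 112.4, S_udd = 83.09, S_ddd = 61.41
Terminal payoffs (K − S): max(-58.09, 0) = 0, max(-18.41, 0) = 0, max(10.91, 0) = 10.91, max(32.59, 0) = 32.59
Node uu (S = 132.2): V_uu = e^(−0.05)·[0.6709·0.0000 + 0.3291·0.0000] = 0.0000
Node ud (S = 97.75): V_ud = e^(−0.05)·[0.6709·0.0000 + 0.3291·10.9125] = 3.4161
Node dd (S = 72.25): V_dd = e^(−0.05)·[0.6709·10.9125 + 0.3291·32.5875] = 17.1656
Node u (S = 115): V_u = e^(−0.05)·[0.6709·0.0000 + 0.3291·3.4161] = 1.0694
Node d (S = 85): V_d = e^(−0.05)·[0.6709·3.4161 + 0.3291·17.1656] = 7.5537
Node 0 (S = 100): V_0 = e^(−0.05)·[0.6709·1.0694 + 0.3291·7.5537] = 3.0471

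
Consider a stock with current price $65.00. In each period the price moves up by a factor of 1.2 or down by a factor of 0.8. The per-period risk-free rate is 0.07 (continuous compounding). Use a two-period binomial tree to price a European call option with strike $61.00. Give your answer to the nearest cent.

$13.68

Risk-neutral probability p = (e^0.07 − 0.8)/(1.2 − 0.8) = 0.2725/0.4000 = 0.6813
Terminal stock prices: S_uu = 93.6, S_ud = 62.4, S_dd = 41.6
Terminal payoffs (S − K): max(32.6, 0) = 32.6, max(1.4, 0) = 1.4, max(-19.4, 0) = 0
Node u (S = 78): V_u = e^(−0.07)·[0.6813·32.6000 + 0.3187·1.4000] = 21.1240
Node d (S = 52): V_d = e^(−0.07)·[0.6813·1.4000 + 0.3187·0.0000] = 0.8893
Node 0 (S = 65): V_0 = e^(−0.07)·[0.6813·21.1240 + 0.3187·0.8893] = 13.6825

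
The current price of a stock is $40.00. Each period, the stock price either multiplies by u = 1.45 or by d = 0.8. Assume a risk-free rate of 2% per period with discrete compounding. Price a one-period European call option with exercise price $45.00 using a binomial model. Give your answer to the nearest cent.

$4.31

Risk-neutral probability p = (1 + 0.02 − 0.8)/(1.45 − 0.8) = 0.2200/0.6500 = 0.3385
Terminal stock prices: S_u = 58, S_d = 32
Terminal payoffs (S − K): max(13, 0) = 13, max(-13, 0) = 0
Node 0 (S = 40): V_0 = 1/1.02·[0.3385·13.0000 + 0.6615·0.0000] = 4.3137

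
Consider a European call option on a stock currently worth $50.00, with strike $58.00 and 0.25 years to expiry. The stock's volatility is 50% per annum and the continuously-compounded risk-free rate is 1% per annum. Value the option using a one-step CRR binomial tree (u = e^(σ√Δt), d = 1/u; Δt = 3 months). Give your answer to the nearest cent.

CRR parameters: u = e^(σ√Δt) = e^(0.5·√0.25) = 1.2840, d = 1/u = 0.7788
Per-period rate: rΔt = 0.01·0.25 = 0.0025, so R = e^0.0025 = 1.0025
Risk-neutral probability p = (e^0.0025 − 0.7788)/(1.2840 − 0.7788) = 0.2237/0.5052 = 0.4428
Terminal stock prices: S_u = 64.2, S_d = 38.94
Terminal payoffs (S − K): max(6.201, 0) = 6.201, max(-19.06, 0) = 0
Node 0 (S = 50): V_0 = e^(−0.0025)·[0.4428·6.2013 + 0.5572·0.0000] = 2.7389

$2.74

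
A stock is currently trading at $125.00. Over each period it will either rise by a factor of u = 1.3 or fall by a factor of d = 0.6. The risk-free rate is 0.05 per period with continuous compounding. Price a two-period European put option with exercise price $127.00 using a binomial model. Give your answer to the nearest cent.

$21.60

Risk-neutral probability p = (e^0.05 − 0.6)/(1.3 − 0.6) = 0.4513/0.7000 = 0.6447
Terminal stock prices: S_uu = 211.3, S_ud = 97.5, S_dd = 45
Terminal payoffs (K − S): max(-84.25, 0) = 0, max(29.5, 0) = 29.5, max(82, 0) = 82
Node u (S = 162.5): V_u = e^(−0.05)·[0.6447·0.0000 + 0.3553·29.5000] = 9.9709
Node d (S = 75): V_d = e^(−0.05)·[0.6447·29.5000 + 0.3553·82.0000] = 45.8061
Node 0 (S = 125): V_0 = e^(−0.05)·[0.6447·9.9709 + 0.3553·45.8061] = 21.5969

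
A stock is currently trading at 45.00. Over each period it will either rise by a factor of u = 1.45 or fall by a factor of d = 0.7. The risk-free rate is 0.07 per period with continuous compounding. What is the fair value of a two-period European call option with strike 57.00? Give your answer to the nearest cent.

8.07

Risk-neutral probability p = (e^0.07 − 0.7)/(1.45 − 0.7) = 0.3725/0.7500 = 0.4967
Terminal stock prices: S_uu = 94.61, S_ud = 45.67, S_dd = 22.05
Terminal payoffs (S − K): max(37.61, 0) = 37.61, max(-11.33, 0) = 0, max(-34.95, 0) = 0
Node u (S = 65.25): V_u = e^(−0.07)·[0.4967·37.6125 + 0.5033·0.0000] = 17.4183
Node d (S = 31.5): V_d = e^(−0.07)·[0.4967·0.0000 + 0.5033·0.0000] = 0.0000
Node 0 (S = 45): V_0 = e^(−0.07)·[0.4967·17.4183 + 0.5033·0.0000] = 8.0664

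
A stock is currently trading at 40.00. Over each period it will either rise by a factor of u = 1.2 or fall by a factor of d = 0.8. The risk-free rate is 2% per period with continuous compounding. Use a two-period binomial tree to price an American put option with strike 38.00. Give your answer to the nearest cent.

Risk-neutral probability p = (e^0.02 − 0.8)/(1.2 − 0.8) = 0.2202/0.4000 = 0.5505
Terminal stock prices: S_uu = 57.6, S_ud = 38.4, S_dd = 25.6
Terminal payoffs (K − S): max(-19.6, 0) = 0, max(-0.4, 0) = 0, max(12.4, 0) = 12.4
Node u (S = 48): continuation = e^(−0.02)·[0.5505·0.0000 + 0.4495·0.0000] = 0.0000; exercise value = 0.0000 ≤ continuation, so V_u = 0.0000
Node d (S = 32): continuation = e^(−0.02)·[0.5505·0.0000 + 0.4495·12.4000] = 5.4634; exercise value = 6.0000 > continuation, so V_d = 6.0000 (exercise)
Node 0 (S = 40): continuation = e^(−0.02)·[0.5505·0.0000 + 0.4495·6.0000] = 2.6436; exercise value = 0.0000 ≤ continuation, so V_0 = 2.6436

2.64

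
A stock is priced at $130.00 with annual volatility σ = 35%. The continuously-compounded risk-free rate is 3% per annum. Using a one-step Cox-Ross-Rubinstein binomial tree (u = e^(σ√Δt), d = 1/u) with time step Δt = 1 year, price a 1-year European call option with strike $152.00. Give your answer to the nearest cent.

CRR parameters: u = e^(σ√Δt) = e^(0.35·√1) = 1.4191, d = 1/u = 0.7047
Per-period rate: rΔt = 0.03·1 = 0.03, so R = e^0.03 = 1.0305
Risk-neutral probability p = (e^0.03 − 0.7047)/(1.4191 − 0.7047) = 0.3258/0.7144 = 0.4560
Terminal stock prices: S_u = 184.5, S_d = 91.61
Terminal payoffs (S − K): max(32.48, 0) = 32.48, max(-60.39, 0) = 0
Node 0 (S = 130): V_0 = e^(−0.03)·[0.4560·32.4788 + 0.5440·0.0000] = 14.3730

$14.37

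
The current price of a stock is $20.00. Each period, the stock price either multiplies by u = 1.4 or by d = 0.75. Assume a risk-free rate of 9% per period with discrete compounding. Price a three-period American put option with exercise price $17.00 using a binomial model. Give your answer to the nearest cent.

Risk-neutral probability p = (1 + 0.09 − 0.75)/(1.4 − 0.75) = 0.3400/0.6500 = 0.5231
Terminal stock prices: S_uuu = 54.88, S_uud = 29.4, S_udd = 15.75, S_ddd = 8.438
Terminal payoffs (K − S): max(-37.88, 0) = 0, max(-12.4, 0) = 0, max(1.25, 0) = 1.25, max(8.562, 0) = 8.562
Node uu (S = 39.2): continuation = 1/1.09·[0.5231·0.0000 + 0.4769·0.0000] = 0.0000; exercise value = 0.0000 ≤ continuation, so V_uu = 0.0000
Node ud (S = 21): continuation = 1/1.09·[0.5231·0.0000 + 0.4769·1.2500] = 0.5469; exercise value = 0.0000 ≤ continuation, so V_ud = 0.5469
Node dd (S = 11.25): continuation = 1/1.09·[0.5231·1.2500 + 0.4769·8.5625] = 4.3463; exercise value = 5.7500 > continuation, so V_dd = 5.7500 (exercise)
Node u (S = 28): continuation = 1/1.09·[0.5231·0.0000 + 0.4769·0.5469] = 0.2393; exercise value = 0.0000 ≤ continuation, so V_u = 0.2393
Node d (S = 15): continuation = 1/1.09·[0.5231·0.5469 + 0.4769·5.7500] = 2.7783; exercise value = 2.0000 ≤ continuation, so V_d = 2.7783
Node 0 (S = 20): continuation = 1/1.09·[0.5231·0.2393 + 0.4769·2.7783] = 1.3305; exercise value = 0.0000 ≤ continuation, so V_0 = 1.3305

$1.33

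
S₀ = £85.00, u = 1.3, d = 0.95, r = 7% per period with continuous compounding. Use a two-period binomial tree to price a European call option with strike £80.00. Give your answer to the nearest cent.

£16.66

Risk-neutral probability p = (e^0.07 − 0.95)/(1.3 − 0.95) = 0.1225/0.3500 = 0.3500
Terminal stock prices: S_uu = 143.7, S_ud = 105, S_dd = 76.71
Terminal payoffs (S − K): max(63.65, 0) = 63.65, max(24.97, 0) = 24.97, max(-3.288, 0) = 0
Node u (S = 110.5): V_u = e^(−0.07)·[0.3500·63.6500 + 0.6500·24.9750] = 35.9085
Node d (S = 80.75): V_d = e^(−0.07)·[0.3500·24.9750 + 0.6500·0.0000] = 8.1508
Node 0 (S = 85): V_0 = e^(−0.07)·[0.3500·35.9085 + 0.6500·8.1508] = 16.6588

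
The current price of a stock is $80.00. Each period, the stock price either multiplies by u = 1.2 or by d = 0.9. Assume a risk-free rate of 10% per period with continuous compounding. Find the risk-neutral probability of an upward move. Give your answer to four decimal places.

p = 0.6839

Risk-neutral probability p = (e^0.1 − 0.9)/(1.2 − 0.9) = 0.2052/0.3000 = 0.6839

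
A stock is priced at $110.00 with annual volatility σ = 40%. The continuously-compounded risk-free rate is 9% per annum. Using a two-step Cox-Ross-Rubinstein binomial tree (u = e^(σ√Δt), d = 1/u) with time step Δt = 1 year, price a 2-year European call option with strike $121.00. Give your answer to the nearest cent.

CRR parameters: u = e^(σ√Δt) = e^(0.4·√1) = 1.4918, d = 1/u = 0.6703
Per-period rate: rΔt = 0.09·1 = 0.09, so R = e^0.09 = 1.0942
Risk-neutral probability p = (e^0.09 − 0.6703)/(1.4918 − 0.6703) = 0.4239/0.8215 = 0.5159
Terminal stock prices: S_uu = 244.8, S_ud = 110, S_dd = 49.43
Terminal payoffs (S − K): max(123.8, 0) = 123.8, max(-11, 0) = 0, max(-71.57, 0) = 0
Node u (S = 164.1): V_u = e^(−0.09)·[0.5159·123.8095 + 0.4841·0.0000] = 58.3813
Node d (S = 73.74): V_d = e^(−0.09)·[0.5159·0.0000 + 0.4841·0.0000] = 0.0000
Node 0 (S = 110): V_0 = e^(−0.09)·[0.5159·58.3813 + 0.4841·0.0000] = 27.5292

$27.53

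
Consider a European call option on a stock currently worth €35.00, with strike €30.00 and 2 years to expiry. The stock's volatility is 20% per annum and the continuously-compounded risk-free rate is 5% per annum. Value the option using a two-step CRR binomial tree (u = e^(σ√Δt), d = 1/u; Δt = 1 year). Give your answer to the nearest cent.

CRR parameters: u = e^(σ√Δt) = e^(0.2·√1) = 1.2214, d = 1/u = 0.8187
Per-period rate: rΔt = 0.05·1 = 0.05, so R = e^0.05 = 1.0513
Risk-neutral probability p = (e^0.05 − 0.8187)/(1.2214 − 0.8187) = 0.2325/0.4027 = 0.5775
Terminal stock prices: S_uu = 52.21, S_ud = 35, S_dd = 23.46
Terminal payoffs (S − K): max(22.21, 0) = 22.21, max(5, 0) = 5, max(-6.539, 0) = 0
Node u (S = 42.75): V_u = e^(−0.05)·[0.5775·22.2139 + 0.4225·5.0000] = 14.2122
Node d (S = 28.66): V_d = e^(−0.05)·[0.5775·5.0000 + 0.4225·0.0000] = 2.7466
Node 0 (S = 35): V_0 = e^(−0.05)·[0.5775·14.2122 + 0.4225·2.7466] = 8.9111

€8.91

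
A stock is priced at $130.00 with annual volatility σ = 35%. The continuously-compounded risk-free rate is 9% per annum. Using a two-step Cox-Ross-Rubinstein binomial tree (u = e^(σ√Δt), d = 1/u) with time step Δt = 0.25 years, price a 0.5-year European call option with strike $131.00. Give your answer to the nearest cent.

CRR parameters: u = e^(σ√Δt) = e^(0.35·√0.25) = 1.1912, d = 1/u = 0.8395
Per-period rate: rΔt = 0.09·0.25 = 0.0225, so R = e^0.0225 = 1.0228
Risk-neutral probability p = (e^0.0225 − 0.8395)/(1.1912 − 0.8395) = 0.1833/0.3518 = 0.5210
Terminal stock prices: S_uu = 184.5, S_ud = 130, S_dd = 91.61
Terminal payoffs (S − K): max(53.48, 0) = 53.48, max(-1, 0) = 0, max(-39.39, 0) = 0
Node u (S = 154.9): V_u = e^(−0.0225)·[0.5210·53.4788 + 0.4790·0.0000] = 27.2449
Node d (S = 109.1): V_d = e^(−0.0225)·[0.5210·0.0000 + 0.4790·0.0000] = 0.0000
Node 0 (S = 130): V_0 = e^(−0.0225)·[0.5210·27.2449 + 0.4790·0.0000] = 13.8800

$13.88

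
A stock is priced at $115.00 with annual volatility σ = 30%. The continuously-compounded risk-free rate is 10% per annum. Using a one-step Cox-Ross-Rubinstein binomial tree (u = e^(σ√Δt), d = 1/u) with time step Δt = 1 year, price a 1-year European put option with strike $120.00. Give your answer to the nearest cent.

CRR parameters: u = e^(σ√Δt) = e^(0.3·√1) = 1.3499, d = 1/u = 0.7408
Per-period rate: rΔt = 0.1·1 = 0.1, so R = e^0.1 = 1.1052
Risk-neutral probability p = (e^0.1 − 0.7408)/(1.3499 − 0.7408) = 0.3644/0.6090 = 0.5982
Terminal stock prices: S_u = 155.2, S_d = 85.19
Terminal payoffs (K − S): max(-35.23, 0) = 0, max(34.81, 0) = 34.81
Node 0 (S = 115): V_0 = e^(−0.1)·[0.5982·0.0000 + 0.4018·34.8059] = 12.6529

$12.65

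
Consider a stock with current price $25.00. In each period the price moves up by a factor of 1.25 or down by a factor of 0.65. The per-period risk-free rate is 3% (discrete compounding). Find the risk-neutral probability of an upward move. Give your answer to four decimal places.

Risk-neutral probability p = (1 + 0.03 − 0.65)/(1.25 − 0.65) = 0.3800/0.6000 = 0.6333

p = 0.6333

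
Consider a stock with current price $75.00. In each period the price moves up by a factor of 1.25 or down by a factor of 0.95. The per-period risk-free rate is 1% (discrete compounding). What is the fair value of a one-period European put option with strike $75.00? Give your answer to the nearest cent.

Risk-neutral probability p = (1 + 0.01 − 0.95)/(1.25 − 0.95) = 0.0600/0.3000 = 0.2000
Terminal stock prices: S_u = 93.75, S_d = 71.25
Terminal payoffs (K − S): max(-18.75, 0) = 0, max(3.75, 0) = 3.75
Node 0 (S = 75): V_0 = 1/1.01·[0.2000·0.0000 + 0.8000·3.7500] = 2.9703

$2.97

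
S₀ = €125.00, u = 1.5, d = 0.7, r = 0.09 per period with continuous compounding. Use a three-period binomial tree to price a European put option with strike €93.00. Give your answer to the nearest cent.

Risk-neutral probability p = (e^0.09 − 0.7)/(1.5 − 0.7) = 0.3942/0.8000 = 0.4927
Terminal stock prices: S_uuu = 421.9, S_uud = 196.9, S_udd = 91.87, S_ddd = 42.87
Terminal payoffs (K − S): max(-328.9, 0) = 0, max(-103.9, 0) = 0, max(1.125, 0) = 1.125, max(50.13, 0) = 50.13
Node uu (S = 281.2): V_uu = e^(−0.09)·[0.4927·0.0000 + 0.5073·0.0000] = 0.0000
Node ud (S = 131.2): V_ud = e^(−0.09)·[0.4927·0.0000 + 0.5073·1.1250] = 0.5216
Node dd (S = 61.25): V_dd = e^(−0.09)·[0.4927·1.1250 + 0.5073·50.1250] = 23.7456
Node u (S = 187.5): V_u = e^(−0.09)·[0.4927·0.0000 + 0.5073·0.5216] = 0.2418
Node d (S = 87.5): V_d = e^(−0.09)·[0.4927·0.5216 + 0.5073·23.7456] = 11.2438
Node 0 (S = 125): V_0 = e^(−0.09)·[0.4927·0.2418 + 0.5073·11.2438] = 5.3218

€5.32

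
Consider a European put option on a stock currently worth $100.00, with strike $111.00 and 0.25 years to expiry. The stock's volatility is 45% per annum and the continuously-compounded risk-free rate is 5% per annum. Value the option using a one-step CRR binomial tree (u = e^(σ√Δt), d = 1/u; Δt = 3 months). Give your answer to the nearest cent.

CRR parameters: u = e^(σ√Δt) = e^(0.45·√0.25) = 1.2523, d = 1/u = 0.7985
Per-period rate: rΔt = 0.05·0.25 = 0.0125, so R = e^0.0125 = 1.0126
Risk-neutral probability p = (e^0.0125 − 0.7985)/(1.2523 − 0.7985) = 0.2141/0.4538 = 0.4717
Terminal stock prices: S_u = 125.2, S_d = 79.85
Terminal payoffs (K − S): max(-14.23, 0) = 0, max(31.15, 0) = 31.15
Node 0 (S = 100): V_0 = e^(−0.0125)·[0.4717·0.0000 + 0.5283·31.1484] = 16.2512

$16.25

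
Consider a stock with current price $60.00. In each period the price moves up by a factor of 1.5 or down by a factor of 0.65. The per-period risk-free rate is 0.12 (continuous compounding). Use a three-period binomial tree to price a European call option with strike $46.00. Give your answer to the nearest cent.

$31.44

Risk-neutral probability p = (e^0.12 − 0.65)/(1.5 − 0.65) = 0.4775/0.8500 = 0.5618
Terminal stock prices: S_uuu = 202.5, S_uud = 87.75, S_udd = 38.03, S_ddd = 16.48
Terminal payoffs (S − K): max(156.5, 0) = 156.5, max(41.75, 0) = 41.75, max(-7.975, 0) = 0, max(-29.52, 0) = 0
Node uu (S = 135): V_uu = e^(−0.12)·[0.5618·156.5000 + 0.4382·41.7500] = 94.2017
Node ud (S = 58.5): V_ud = e^(−0.12)·[0.5618·41.7500 + 0.4382·0.0000] = 20.8014
Node dd (S = 25.35): V_dd = e^(−0.12)·[0.5618·0.0000 + 0.4382·0.0000] = 0.0000
Node u (S = 90): V_u = e^(−0.12)·[0.5618·94.2017 + 0.4382·20.8014] = 55.0199
Node d (S = 39): V_d = e^(−0.12)·[0.5618·20.8014 + 0.4382·0.0000] = 10.3640
Node 0 (S = 60): V_0 = e^(−0.12)·[0.5618·55.0199 + 0.4382·10.3640] = 31.4413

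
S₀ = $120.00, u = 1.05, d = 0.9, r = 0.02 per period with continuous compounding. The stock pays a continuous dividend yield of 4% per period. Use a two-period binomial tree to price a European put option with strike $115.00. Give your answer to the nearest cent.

Per-period risk-free factor R = e^0.02 = 1.0202; dividend-adjusted growth = e^(0.02−0.04) = 0.9802.
Risk-neutral probability p = (0.9802 − 0.9)/(1.05 − 0.9) = 0.0802/0.1500 = 0.5347
Terminal stock prices: S_uu = 132.3, S_ud = 113.4, S_dd = 97.2
Terminal payoffs (K − S): max(-17.3, 0) = 0, max(1.6, 0) = 1.6, max(17.8, 0) = 17.8
Node u (S = 126): V_u = e^(−0.02)·[0.5347·0.0000 + 0.4653·1.6000] = 0.7298
Node d (S = 108): V_d = e^(−0.02)·[0.5347·1.6000 + 0.4653·17.8000] = 8.9576
Node 0 (S = 120): V_0 = e^(−0.02)·[0.5347·0.7298 + 0.4653·8.9576] = 4.4683

$4.47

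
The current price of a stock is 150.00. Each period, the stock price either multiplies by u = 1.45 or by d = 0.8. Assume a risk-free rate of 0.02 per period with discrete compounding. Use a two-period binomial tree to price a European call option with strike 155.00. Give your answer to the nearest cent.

25.84

Risk-neutral probability p = (1 + 0.02 − 0.8)/(1.45 − 0.8) = 0.2200/0.6500 = 0.3385
Terminal stock prices: S_uu = 315.4, S_ud = 174, S_dd = 96
Terminal payoffs (S − K): max(160.4, 0) = 160.4, max(19, 0) = 19, max(-59, 0) = 0
Node u (S = 217.5): V_u = 1/1.02·[0.3385·160.3750 + 0.6615·19.0000] = 65.5392
Node d (S = 120): V_d = 1/1.02·[0.3385·19.0000 + 0.6615·0.0000] = 6.3047
Node 0 (S = 150): V_0 = 1/1.02·[0.3385·65.5392 + 0.6615·6.3047] = 25.8366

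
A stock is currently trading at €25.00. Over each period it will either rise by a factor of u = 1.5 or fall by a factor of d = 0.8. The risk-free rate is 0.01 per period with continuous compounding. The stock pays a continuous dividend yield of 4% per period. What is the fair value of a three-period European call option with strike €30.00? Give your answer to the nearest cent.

€2.72

Per-period risk-free factor R = e^0.01 = 1.0101; dividend-adjusted growth = e^(0.01−0.04) = 0.9704.
Risk-neutral probability p = (0.9704 − 0.8)/(1.5 − 0.8) = 0.1704/0.7000 = 0.2435
Terminal stock prices: S_uuu = 84.38, S_uud = 45, S_udd = 24, S_ddd = 12.8
Terminal payoffs (S − K): max(54.38, 0) = 54.38, max(15, 0) = 15, max(-6, 0) = 0, max(-17.2, 0) = 0
Node uu (S = 56.25): V_uu = e^(−0.01)·[0.2435·54.3750 + 0.7565·15.0000] = 24.3429
Node ud (S = 30): V_ud = e^(−0.01)·[0.2435·15.0000 + 0.7565·0.0000] = 3.6161
Node dd (S = 16): V_dd = e^(−0.01)·[0.2435·0.0000 + 0.7565·0.0000] = 0.0000
Node u (S = 37.5): V_u = e^(−0.01)·[0.2435·24.3429 + 0.7565·3.6161] = 8.5767
Node d (S = 20): V_d = e^(−0.01)·[0.2435·3.6161 + 0.7565·0.0000] = 0.8717
Node 0 (S = 25): V_0 = e^(−0.01)·[0.2435·8.5767 + 0.7565·0.8717] = 2.7205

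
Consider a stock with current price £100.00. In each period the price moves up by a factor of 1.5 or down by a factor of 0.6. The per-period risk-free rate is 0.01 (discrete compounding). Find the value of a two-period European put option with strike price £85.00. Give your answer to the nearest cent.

Risk-neutral probability p = (1 + 0.01 − 0.6)/(1.5 − 0.6) = 0.4100/0.9000 = 0.4556
Terminal stock prices: S_uu = 225, S_ud = 90, S_dd = 36
Terminal payoffs (K − S): max(-140, 0) = 0, max(-5, 0) = 0, max(49, 0) = 49
Node u (S = 150): V_u = 1/1.01·[0.4556·0.0000 + 0.5444·0.0000] = 0.0000
Node d (S = 60): V_d = 1/1.01·[0.4556·0.0000 + 0.5444·49.0000] = 26.4136
Node 0 (S = 100): V_0 = 1/1.01·[0.4556·0.0000 + 0.5444·26.4136] = 14.2384

£14.24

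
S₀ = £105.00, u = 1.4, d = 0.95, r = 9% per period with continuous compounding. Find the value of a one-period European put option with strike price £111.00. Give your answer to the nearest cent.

£6.99

Risk-neutral probability p = (e^0.09 − 0.95)/(1.4 − 0.95) = 0.1442/0.4500 = 0.3204
Terminal stock prices: S_u = 147, S_d = 99.75
Terminal payoffs (K − S): max(-36, 0) = 0, max(11.25, 0) = 11.25
Node 0 (S = 105): V_0 = e^(−0.09)·[0.3204·0.0000 + 0.6796·11.2500] = 6.9876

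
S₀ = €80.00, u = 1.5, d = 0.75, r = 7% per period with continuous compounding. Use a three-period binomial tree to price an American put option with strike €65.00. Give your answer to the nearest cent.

€5.65

Risk-neutral probability p = (e^0.07 − 0.75)/(1.5 − 0.75) = 0.3225/0.7500 = 0.4300
Terminal stock prices: S_uuu = 270, S_uud = 135, S_udd = 67.5, S_ddd = 33.75
Terminal payoffs (K − S): max(-205, 0) = 0, max(-70, 0) = 0, max(-2.5, 0) = 0, max(31.25, 0) = 31.25
Node uu (S = 180): continuation = e^(−0.07)·[0.4300·0.0000 + 0.5700·0.0000] = 0.0000; exercise value = 0.0000 ≤ continuation, so V_uu = 0.0000
Node ud (S = 90): continuation = e^(−0.07)·[0.4300·0.0000 + 0.5700·0.0000] = 0.0000; exercise value = 0.0000 ≤ continuation, so V_ud = 0.0000
Node dd (S = 45): continuation = e^(−0.07)·[0.4300·0.0000 + 0.5700·31.2500] = 16.6079; exercise value = 20.0000 > continuation, so V_dd = 20.0000 (exercise)
Node u (S = 120): continuation = e^(−0.07)·[0.4300·0.0000 + 0.5700·0.0000] = 0.0000; exercise value = 0.0000 ≤ continuation, so V_u = 0.0000
Node d (S = 60): continuation = e^(−0.07)·[0.4300·0.0000 + 0.5700·20.0000] = 10.6291; exercise value = 5.0000 ≤ continuation, so V_d = 10.6291
Node 0 (S = 80): continuation = e^(−0.07)·[0.4300·0.0000 + 0.5700·10.6291] = 5.6489; exercise value = 0.0000 ≤ continuation, so V_0 = 5.6489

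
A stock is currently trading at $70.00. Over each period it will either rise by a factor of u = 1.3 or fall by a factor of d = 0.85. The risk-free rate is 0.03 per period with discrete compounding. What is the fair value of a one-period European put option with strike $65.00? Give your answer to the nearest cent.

$3.20

Risk-neutral probability p = (1 + 0.03 − 0.85)/(1.3 − 0.85) = 0.1800/0.4500 = 0.4000
Terminal stock prices: S_u = 91, S_d = 59.5
Terminal payoffs (K − S): max(-26, 0) = 0, max(5.5, 0) = 5.5
Node 0 (S = 70): V_0 = 1/1.03·[0.4000·0.0000 + 0.6000·5.5000] = 3.2039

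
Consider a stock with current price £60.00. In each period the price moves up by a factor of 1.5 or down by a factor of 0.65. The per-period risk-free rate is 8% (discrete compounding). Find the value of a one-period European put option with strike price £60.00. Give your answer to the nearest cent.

£9.61

Risk-neutral probability p = (1 + 0.08 − 0.65)/(1.5 − 0.65) = 0.4300/0.8500 = 0.5059
Terminal stock prices: S_u = 90, S_d = 39
Terminal payoffs (K − S): max(-30, 0) = 0, max(21, 0) = 21
Node 0 (S = 60): V_0 = 1/1.08·[0.5059·0.0000 + 0.4941·21.0000] = 9.6078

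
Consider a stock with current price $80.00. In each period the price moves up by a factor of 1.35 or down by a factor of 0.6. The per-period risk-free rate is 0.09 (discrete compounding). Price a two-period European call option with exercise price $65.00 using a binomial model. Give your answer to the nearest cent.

$29.03

Risk-neutral probability p = (1 + 0.09 − 0.6)/(1.35 − 0.6) = 0.4900/0.7500 = 0.6533
Terminal stock prices: S_uu = 145.8, S_ud = 64.8, S_dd = 28.8
Terminal payoffs (S − K): max(80.8, 0) = 80.8, max(-0.2, 0) = 0, max(-36.2, 0) = 0
Node u (S = 108): V_u = 1/1.09·[0.6533·80.8000 + 0.3467·0.0000] = 48.4306
Node d (S = 48): V_d = 1/1.09·[0.6533·0.0000 + 0.3467·0.0000] = 0.0000
Node 0 (S = 80): V_0 = 1/1.09·[0.6533·48.4306 + 0.3467·0.0000] = 29.0287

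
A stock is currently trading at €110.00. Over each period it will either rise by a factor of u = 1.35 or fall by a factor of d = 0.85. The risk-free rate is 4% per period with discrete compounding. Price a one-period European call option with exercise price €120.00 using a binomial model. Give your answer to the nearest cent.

€10.41

Risk-neutral probability p = (1 + 0.04 − 0.85)/(1.35 − 0.85) = 0.1900/0.5000 = 0.3800
Terminal stock prices: S_u = 148.5, S_d = 93.5
Terminal payoffs (S − K): max(28.5, 0) = 28.5, max(-26.5, 0) = 0
Node 0 (S = 110): V_0 = 1/1.04·[0.3800·28.5000 + 0.6200·0.0000] = 10.4135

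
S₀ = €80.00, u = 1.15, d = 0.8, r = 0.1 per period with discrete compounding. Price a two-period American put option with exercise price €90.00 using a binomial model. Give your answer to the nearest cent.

Risk-neutral probability p = (1 + 0.1 − 0.8)/(1.15 − 0.8) = 0.3000/0.3500 = 0.8571
Terminal stock prices: S_uu = 105.8, S_ud = 73.6, S_dd = 51.2
Terminal payoffs (K − S): max(-15.8, 0) = 0, max(16.4, 0) = 16.4, max(38.8, 0) = 38.8
Node u (S = 92): continuation = 1/1.1·[0.8571·0.0000 + 0.1429·16.4000] = 2.1299; exercise value = 0.0000 ≤ continuation, so V_u = 2.1299
Node d (S = 64): continuation = 1/1.1·[0.8571·16.4000 + 0.1429·38.8000] = 17.8182; exercise value = 26.0000 > continuation, so V_d = 26.0000 (exercise)
Node 0 (S = 80): continuation = 1/1.1·[0.8571·2.1299 + 0.1429·26.0000] = 5.0363; exercise value = 10.0000 > continuation, so V_0 = 10.0000 (exercise)

€10.00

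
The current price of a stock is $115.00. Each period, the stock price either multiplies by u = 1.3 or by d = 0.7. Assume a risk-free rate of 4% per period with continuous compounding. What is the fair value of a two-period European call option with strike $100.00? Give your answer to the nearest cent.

Risk-neutral probability p = (e^0.04 − 0.7)/(1.3 − 0.7) = 0.3408/0.6000 = 0.5680
Terminal stock prices: S_uu = 194.4, S_ud = 104.6, S_dd = 56.35
Terminal payoffs (S − K): max(94.35, 0) = 94.35, max(4.65, 0) = 4.65, max(-43.65, 0) = 0
Node u (S = 149.5): V_u = e^(−0.04)·[0.5680·94.3500 + 0.4320·4.6500] = 53.4211
Node d (S = 80.5): V_d = e^(−0.04)·[0.5680·4.6500 + 0.4320·0.0000] = 2.5377
Node 0 (S = 115): V_0 = e^(−0.04)·[0.5680·53.4211 + 0.4320·2.5377] = 30.2076

$30.21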